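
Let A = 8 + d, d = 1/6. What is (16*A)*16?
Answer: 6272/3 ≈ 2090.7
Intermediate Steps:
d = ⅙ ≈ 0.16667
A = 49/6 (A = 8 + ⅙ = 49/6 ≈ 8.1667)
(16*A)*16 = (16*(49/6))*16 = (392/3)*16 = 6272/3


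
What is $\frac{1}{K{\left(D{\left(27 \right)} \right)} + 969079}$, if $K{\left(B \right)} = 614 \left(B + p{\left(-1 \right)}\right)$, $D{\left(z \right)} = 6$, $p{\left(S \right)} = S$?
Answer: $\frac{1}{972149} \approx 1.0286 \cdot 10^{-6}$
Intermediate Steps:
$K{\left(B \right)} = -614 + 614 B$ ($K{\left(B \right)} = 614 \left(B - 1\right) = 614 \left(-1 + B\right) = -614 + 614 B$)
$\frac{1}{K{\left(D{\left(27 \right)} \right)} + 969079} = \frac{1}{\left(-614 + 614 \cdot 6\right) + 969079} = \frac{1}{\left(-614 + 3684\right) + 969079} = \frac{1}{3070 + 969079} = \frac{1}{972149}$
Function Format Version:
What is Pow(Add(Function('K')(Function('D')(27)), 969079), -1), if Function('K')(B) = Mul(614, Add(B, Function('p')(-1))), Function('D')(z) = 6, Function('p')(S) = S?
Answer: Rational(1, 972149) ≈ 1.0286e-6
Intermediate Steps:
Function('K')(B) = Add(-614, Mul(614, B)) (Function('K')(B) = Mul(614, Add(B, -1)) = Mul(614, Add(-1, B)) = Add(-614, Mul(614, B)))
Pow(Add(Function('K')(Function('D')(27)), 969079), -1) = Pow(Add(Add(-614, Mul(614, 6)), 969079), -1) = Pow(Add(Add(-614, 3684), 969079), -1) = Pow(Add(3070, 969079), -1) = Pow(972149, -1) = Rational(1, 972149)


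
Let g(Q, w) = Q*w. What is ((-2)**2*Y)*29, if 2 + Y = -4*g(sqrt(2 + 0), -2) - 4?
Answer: -696 + 928*sqrt(2) ≈ 616.39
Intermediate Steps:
Y = -6 + 8*sqrt(2) (Y = -2 + (-4*sqrt(2 + 0)*(-2) - 4) = -2 + (-4*sqrt(2)*(-2) - 4) = -2 + (-(-8)*sqrt(2) - 4) = -2 + (8*sqrt(2) - 4) = -2 + (-4 + 8*sqrt(2)) = -6 + 8*sqrt(2) ≈ 5.3137)
((-2)**2*Y)*29 = ((-2)**2*(-6 + 8*sqrt(2)))*29 = (4*(-6 + 8*sqrt(2)))*29 = (-24 + 32*sqrt(2))*29 = -696 + 928*sqrt(2)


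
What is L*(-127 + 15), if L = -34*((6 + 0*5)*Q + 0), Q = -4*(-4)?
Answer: 365568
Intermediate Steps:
Q = 16
L = -3264 (L = -34*((6 + 0*5)*16 + 0) = -34*((6 + 0)*16 + 0) = -34*(6*16 + 0) = -34*(96 + 0) = -34*96 = -3264)
L*(-127 + 15) = -3264*(-127 + 15) = -3264*(-112) = 365568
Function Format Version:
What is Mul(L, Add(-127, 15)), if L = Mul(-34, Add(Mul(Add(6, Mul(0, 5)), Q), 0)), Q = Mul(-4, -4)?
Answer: 365568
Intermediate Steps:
Q = 16
L = -3264 (L = Mul(-34, Add(Mul(Add(6, Mul(0, 5)), 16), 0)) = Mul(-34, Add(Mul(Add(6, 0), 16), 0)) = Mul(-34, Add(Mul(6, 16), 0)) = Mul(-34, Add(96, 0)) = Mul(-34, 96) = -3264)
Mul(L, Add(-127, 15)) = Mul(-3264, Add(-127, 15)) = Mul(-3264, -112) = 365568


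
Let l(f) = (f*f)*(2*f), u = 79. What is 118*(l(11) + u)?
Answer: 323438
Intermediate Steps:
l(f) = 2*f³ (l(f) = f²*(2*f) = 2*f³)
118*(l(11) + u) = 118*(2*11³ + 79) = 118*(2*1331 + 79) = 118*(2662 + 79) = 118*2741 = 323438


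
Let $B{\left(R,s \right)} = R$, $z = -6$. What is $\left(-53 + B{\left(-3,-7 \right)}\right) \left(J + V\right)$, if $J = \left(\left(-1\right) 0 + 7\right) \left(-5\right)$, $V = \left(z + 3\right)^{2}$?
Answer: $1456$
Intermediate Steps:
$V = 9$ ($V = \left(-6 + 3\right)^{2} = \left(-3\right)^{2} = 9$)
$J = -35$ ($J = \left(0 + 7\right) \left(-5\right) = 7 \left(-5\right) = -35$)
$\left(-53 + B{\left(-3,-7 \right)}\right) \left(J + V\right) = \left(-53 - 3\right) \left(-35 + 9\right) = \left(-56\right) \left(-26\right) = 1456$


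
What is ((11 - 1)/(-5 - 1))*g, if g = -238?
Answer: 1190/3 ≈ 396.67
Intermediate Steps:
((11 - 1)/(-5 - 1))*g = ((11 - 1)/(-5 - 1))*(-238) = (10/(-6))*(-238) = (10*(-⅙))*(-238) = -5/3*(-238) = 1190/3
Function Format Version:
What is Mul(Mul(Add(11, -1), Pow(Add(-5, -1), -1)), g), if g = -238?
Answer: Rational(1190, 3) ≈ 396.67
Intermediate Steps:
Mul(Mul(Add(11, -1), Pow(Add(-5, -1), -1)), g) = Mul(Mul(Add(11, -1), Pow(Add(-5, -1), -1)), -238) = Mul(Mul(10, Pow(-6, -1)), -238) = Mul(Mul(10, Rational(-1, 6)), -238) = Mul(Rational(-5, 3), -238) = Rational(1190, 3)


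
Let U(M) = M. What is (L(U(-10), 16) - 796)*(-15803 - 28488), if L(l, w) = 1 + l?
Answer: 35654255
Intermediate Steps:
(L(U(-10), 16) - 796)*(-15803 - 28488) = ((1 - 10) - 796)*(-15803 - 28488) = (-9 - 796)*(-44291) = -805*(-44291) = 35654255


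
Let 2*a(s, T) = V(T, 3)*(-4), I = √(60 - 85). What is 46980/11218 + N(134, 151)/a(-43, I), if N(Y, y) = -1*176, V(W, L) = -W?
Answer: 23490/5609 + 88*I/5 ≈ 4.1879 + 17.6*I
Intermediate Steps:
N(Y, y) = -176
I = 5*I (I = √(-25) = 5*I ≈ 5.0*I)
a(s, T) = 2*T (a(s, T) = (-T*(-4))/2 = (4*T)/2 = 2*T)
46980/11218 + N(134, 151)/a(-43, I) = 46980/11218 - 176*(-I/10) = 46980*(1/11218) - 176*(-I/10) = 23490/5609 - (-88)*I/5 = 23490/5609 + 88*I/5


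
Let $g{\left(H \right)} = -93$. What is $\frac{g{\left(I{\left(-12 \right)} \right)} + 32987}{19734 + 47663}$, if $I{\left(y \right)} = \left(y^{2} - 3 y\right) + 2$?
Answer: $\frac{32894}{67397} \approx 0.48806$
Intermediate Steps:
$I{\left(y \right)} = 2 + y^{2} - 3 y$
$\frac{g{\left(I{\left(-12 \right)} \right)} + 32987}{19734 + 47663} = \frac{-93 + 32987}{19734 + 47663} = \frac{32894}{67397}$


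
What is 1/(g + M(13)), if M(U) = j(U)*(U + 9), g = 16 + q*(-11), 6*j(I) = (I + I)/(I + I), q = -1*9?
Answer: 3/356 ≈ 0.0084270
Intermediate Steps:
q = -9
j(I) = ⅙ (j(I) = ((I + I)/(I + I))/6 = ((2*I)/((2*I)))/6 = ((2*I)*(1/(2*I)))/6 = (⅙)*1 = ⅙)
g = 115 (g = 16 - 9*(-11) = 16 + 99 = 115)
M(U) = 3/2 + U/6 (M(U) = (U + 9)/6 = (9 + U)/6 = 3/2 + U/6)
1/(g + M(13)) = 1/(115 + (3/2 + (⅙)*13)) = 1/(115 + (3/2 + 13/6)) = 1/(115 + 11/3) = 1/(356/3) = 3/356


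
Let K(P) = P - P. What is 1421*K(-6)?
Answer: 0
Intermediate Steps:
K(P) = 0
1421*K(-6) = 1421*0 = 0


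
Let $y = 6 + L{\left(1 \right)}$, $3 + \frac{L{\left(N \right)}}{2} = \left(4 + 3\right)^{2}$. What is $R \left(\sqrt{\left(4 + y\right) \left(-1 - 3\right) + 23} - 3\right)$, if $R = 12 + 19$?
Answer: $-93 + 31 i \sqrt{385} \approx -93.0 + 608.26 i$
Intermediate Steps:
$R = 31$
$L{\left(N \right)} = 92$ ($L{\left(N \right)} = -6 + 2 \left(4 + 3\right)^{2} = -6 + 2 \cdot 7^{2} = -6 + 2 \cdot 49 = -6 + 98 = 92$)
$y = 98$ ($y = 6 + 92 = 98$)
$R \left(\sqrt{\left(4 + y\right) \left(-1 - 3\right) + 23} - 3\right) = 31 \left(\sqrt{\left(4 + 98\right) \left(-1 - 3\right) + 23} - 3\right) = 31 \left(\sqrt{102 \left(-4\right) + 23} - 3\right) = 31 \left(\sqrt{-408 + 23} - 3\right) = 31 \left(\sqrt{-385} - 3\right) = 31 \left(i \sqrt{385} - 3\right) = 31 \left(-3 + i \sqrt{385}\right) = -93 + 31 i \sqrt{385}$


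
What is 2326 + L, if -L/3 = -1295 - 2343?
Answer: 13240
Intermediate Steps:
L = 10914 (L = -3*(-1295 - 2343) = -3*(-3638) = 10914)
2326 + L = 2326 + 10914 = 13240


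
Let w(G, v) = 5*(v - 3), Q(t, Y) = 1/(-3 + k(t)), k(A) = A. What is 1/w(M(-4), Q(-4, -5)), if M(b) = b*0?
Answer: -7/110 ≈ -0.063636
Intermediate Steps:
M(b) = 0
Q(t, Y) = 1/(-3 + t)
w(G, v) = -15 + 5*v (w(G, v) = 5*(-3 + v) = -15 + 5*v)
1/w(M(-4), Q(-4, -5)) = 1/(-15 + 5/(-3 - 4)) = 1/(-15 + 5/(-7)) = 1/(-15 + 5*(-⅐)) = 1/(-15 - 5/7) = 1/(-110/7) = -7/110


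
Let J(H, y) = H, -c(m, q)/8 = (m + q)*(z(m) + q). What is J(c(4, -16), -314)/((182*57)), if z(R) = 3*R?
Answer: -64/1729 ≈ -0.037016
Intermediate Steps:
c(m, q) = -8*(m + q)*(q + 3*m) (c(m, q) = -8*(m + q)*(3*m + q) = -8*(m + q)*(q + 3*m))
J(c(4, -16), -314)/((182*57)) = (-24*4**2 - 8*(-16)**2 - 32*4*(-16))/((182*57)) = (-24*16 - 8*256 + 2048)/10374 = (-384 - 2048 + 2048)*(1/10374) = -384*1/10374 = -64/1729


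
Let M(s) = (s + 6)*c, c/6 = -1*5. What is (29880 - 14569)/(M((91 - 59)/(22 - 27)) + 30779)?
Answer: 15311/30791 ≈ 0.49726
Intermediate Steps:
c = -30 (c = 6*(-1*5) = 6*(-5) = -30)
M(s) = -180 - 30*s (M(s) = (s + 6)*(-30) = (6 + s)*(-30) = -180 - 30*s)
(29880 - 14569)/(M((91 - 59)/(22 - 27)) + 30779) = (29880 - 14569)/((-180 - 30*(91 - 59)/(22 - 27)) + 30779) = 15311/((-180 - 960/(-5)) + 30779) = 15311/((-180 - 960*(-1)/5) + 30779) = 15311/((-180 - 30*(-32/5)) + 30779) = 15311/((-180 + 192) + 30779) = 15311/(12 + 30779) = 15311/30791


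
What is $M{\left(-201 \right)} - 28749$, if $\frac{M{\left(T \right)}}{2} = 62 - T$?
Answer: $-28223$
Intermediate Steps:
$M{\left(T \right)} = 124 - 2 T$ ($M{\left(T \right)} = 2 \left(62 - T\right) = 124 - 2 T$)
$M{\left(-201 \right)} - 28749 = \left(124 - -402\right) - 28749 = \left(124 + 402\right) - 28749 = 526 - 28749 = -28223$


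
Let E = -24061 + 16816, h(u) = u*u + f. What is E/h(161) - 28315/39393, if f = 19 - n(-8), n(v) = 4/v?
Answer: -2039815085/2043748233 ≈ -0.99808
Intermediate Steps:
f = 39/2 (f = 19 - 4/(-8) = 19 - 4*(-1)/8 = 19 - 1*(-½) = 19 + ½ = 39/2 ≈ 19.500)
h(u) = 39/2 + u² (h(u) = u*u + 39/2 = u² + 39/2 = 39/2 + u²)
E = -7245
E/h(161) - 28315/39393 = -7245/(39/2 + 161²) - 28315/39393 = -7245/(39/2 + 25921) - 28315*1/39393 = -7245/51881/2 - 28315/39393 = -7245*2/51881 - 28315/39393 = -14490/51881 - 28315/39393 = -2039815085/2043748233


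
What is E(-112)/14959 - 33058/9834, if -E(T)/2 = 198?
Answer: -249204443/73553403 ≈ -3.3881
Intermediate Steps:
E(T) = -396 (E(T) = -2*198 = -396)
E(-112)/14959 - 33058/9834 = -396/14959 - 33058/9834 = -396*1/14959 - 33058*1/9834 = -396/14959 - 16529/4917 = -249204443/73553403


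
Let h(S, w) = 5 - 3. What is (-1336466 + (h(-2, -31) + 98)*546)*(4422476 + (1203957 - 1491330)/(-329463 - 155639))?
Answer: -1375027047191850025/242551 ≈ -5.6690e+12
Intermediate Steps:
h(S, w) = 2
(-1336466 + (h(-2, -31) + 98)*546)*(4422476 + (1203957 - 1491330)/(-329463 - 155639)) = (-1336466 + (2 + 98)*546)*(4422476 + (1203957 - 1491330)/(-329463 - 155639)) = (-1336466 + 100*546)*(4422476 - 287373/(-485102)) = (-1336466 + 54600)*(4422476 - 287373*(-1/485102)) = -1281866*(4422476 + 287373/485102) = -1281866*2145352239925/485102 = -1375027047191850025/242551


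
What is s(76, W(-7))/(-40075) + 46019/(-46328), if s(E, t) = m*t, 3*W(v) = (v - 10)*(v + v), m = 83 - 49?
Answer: -843931493/795683400 ≈ -1.0606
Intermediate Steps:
m = 34
W(v) = 2*v*(-10 + v)/3 (W(v) = ((v - 10)*(v + v))/3 = ((-10 + v)*(2*v))/3 = (2*v*(-10 + v))/3 = 2*v*(-10 + v)/3)
s(E, t) = 34*t
s(76, W(-7))/(-40075) + 46019/(-46328) = (34*((⅔)*(-7)*(-10 - 7)))/(-40075) + 46019/(-46328) = (34*((⅔)*(-7)*(-17)))*(-1/40075) + 46019*(-1/46328) = (34*(238/3))*(-1/40075) - 46019/46328 = (8092/3)*(-1/40075) - 46019/46328 = -1156/17175 - 46019/46328 = -843931493/795683400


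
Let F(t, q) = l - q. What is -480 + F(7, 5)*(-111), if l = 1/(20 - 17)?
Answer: 38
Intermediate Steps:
l = 1/3 ≈ 0.33333
F(t, q) = 1/3 - q
-480 + F(7, 5)*(-111) = -480 + (1/3 - 1*5)*(-111) = -480 + (1/3 - 5)*(-111) = -480 - 14/3*(-111) = -480 + 518 = 38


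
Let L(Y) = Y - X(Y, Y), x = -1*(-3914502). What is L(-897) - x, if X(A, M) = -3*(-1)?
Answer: -3915402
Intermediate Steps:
X(A, M) = 3
x = 3914502
L(Y) = -3 + Y (L(Y) = Y - 1*3 = Y - 3 = -3 + Y)
L(-897) - x = (-3 - 897) - 1*3914502 = -900 - 3914502 = -3915402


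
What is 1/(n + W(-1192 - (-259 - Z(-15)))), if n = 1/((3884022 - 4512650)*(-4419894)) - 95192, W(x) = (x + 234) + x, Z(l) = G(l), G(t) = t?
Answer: -2778469125432/269105848674590927 ≈ -1.0325e-5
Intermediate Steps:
Z(l) = l
W(x) = 234 + 2*x (W(x) = (234 + x) + x = 234 + 2*x)
n = -264488032988122943/2778469125432 (n = -1/4419894/(-628628) - 95192 = -1/628628*(-1/4419894) - 95192 = 1/2778469125432 - 95192 = -264488032988122943/2778469125432 ≈ -95192.)
1/(n + W(-1192 - (-259 - Z(-15)))) = 1/(-264488032988122943/2778469125432 + (234 + 2*(-1192 - (-259 - 1*(-15))))) = 1/(-264488032988122943/2778469125432 + (234 + 2*(-1192 - (-259 + 15)))) = 1/(-264488032988122943/2778469125432 + (234 + 2*(-1192 - 1*(-244)))) = 1/(-264488032988122943/2778469125432 + (234 + 2*(-1192 + 244))) = 1/(-264488032988122943/2778469125432 + (234 + 2*(-948))) = 1/(-264488032988122943/2778469125432 + (234 - 1896)) = 1/(-264488032988122943/2778469125432 - 1662) = 1/(-269105848674590927/2778469125432) = -2778469125432/269105848674590927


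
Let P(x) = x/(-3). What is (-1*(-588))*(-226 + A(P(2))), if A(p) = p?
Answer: -133280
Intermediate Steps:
P(x) = -x/3 (P(x) = x*(-1/3) = -x/3)
(-1*(-588))*(-226 + A(P(2))) = (-1*(-588))*(-226 - 1/3*2) = 588*(-226 - 2/3) = 588*(-680/3) = -133280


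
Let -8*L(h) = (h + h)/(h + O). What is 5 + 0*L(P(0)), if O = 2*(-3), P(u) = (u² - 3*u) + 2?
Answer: 5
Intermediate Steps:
P(u) = 2 + u² - 3*u
O = -6
L(h) = -h/(4*(-6 + h)) (L(h) = -(h + h)/(8*(h - 6)) = -2*h/(8*(-6 + h)) = -h/(4*(-6 + h)))
5 + 0*L(P(0)) = 5 + 0*(-(2 + 0² - 3*0)/(-24 + 4*(2 + 0² - 3*0))) = 5 + 0*(-(2 + 0 + 0)/(-24 + 4*(2 + 0 + 0))) = 5 + 0*(-1*2/(-24 + 4*2)) = 5 + 0*(-1*2/(-24 + 8)) = 5 + 0*(-1*2/(-16)) = 5 + 0*(-1*2*(-1/16)) = 5 + 0*(⅛) = 5 + 0 = 5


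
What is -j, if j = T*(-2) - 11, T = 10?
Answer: 31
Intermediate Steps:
j = -31 (j = 10*(-2) - 11 = -20 - 11 = -31)
-j = -1*(-31) = 31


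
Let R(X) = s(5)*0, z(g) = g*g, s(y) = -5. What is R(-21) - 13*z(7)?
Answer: -637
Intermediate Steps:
z(g) = g**2
R(X) = 0 (R(X) = -5*0 = 0)
R(-21) - 13*z(7) = 0 - 13*7**2 = 0 - 13*49 = 0 - 637 = -637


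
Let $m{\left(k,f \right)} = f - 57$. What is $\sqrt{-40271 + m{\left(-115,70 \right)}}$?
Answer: $i \sqrt{40258} \approx 200.64 i$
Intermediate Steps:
$m{\left(k,f \right)} = -57 + f$ ($m{\left(k,f \right)} = f - 57 = -57 + f$)
$\sqrt{-40271 + m{\left(-115,70 \right)}} = \sqrt{-40271 + \left(-57 + 70\right)} = \sqrt{-40271 + 13} = \sqrt{-40258} = i \sqrt{40258}$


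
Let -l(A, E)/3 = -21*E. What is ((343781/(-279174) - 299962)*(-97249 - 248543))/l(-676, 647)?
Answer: 209835443811296/82459503 ≈ 2.5447e+6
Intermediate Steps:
l(A, E) = 63*E (l(A, E) = -(-63)*E = 63*E)
((343781/(-279174) - 299962)*(-97249 - 248543))/l(-676, 647) = ((343781/(-279174) - 299962)*(-97249 - 248543))/((63*647)) = ((343781*(-1/279174) - 299962)*(-345792))/40761 = ((-14947/12138 - 299962)*(-345792))*(1/40761) = -3640953703/12138*(-345792)*(1/40761) = (209835443811296/2023)*(1/40761) = 209835443811296/82459503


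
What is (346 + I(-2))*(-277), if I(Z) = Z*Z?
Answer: -96950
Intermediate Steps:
I(Z) = Z²
(346 + I(-2))*(-277) = (346 + (-2)²)*(-277) = (346 + 4)*(-277) = 350*(-277) = -96950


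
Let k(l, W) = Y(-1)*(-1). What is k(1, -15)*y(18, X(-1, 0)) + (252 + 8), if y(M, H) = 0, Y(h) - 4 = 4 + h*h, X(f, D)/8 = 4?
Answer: 260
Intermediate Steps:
X(f, D) = 32 (X(f, D) = 8*4 = 32)
Y(h) = 8 + h² (Y(h) = 4 + (4 + h*h) = 4 + (4 + h²) = 8 + h²)
k(l, W) = -9 (k(l, W) = (8 + (-1)²)*(-1) = (8 + 1)*(-1) = 9*(-1) = -9)
k(1, -15)*y(18, X(-1, 0)) + (252 + 8) = -9*0 + (252 + 8) = 0 + 260 = 260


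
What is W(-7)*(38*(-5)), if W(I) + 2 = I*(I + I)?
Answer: -18240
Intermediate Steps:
W(I) = -2 + 2*I**2 (W(I) = -2 + I*(I + I) = -2 + I*(2*I) = -2 + 2*I**2)
W(-7)*(38*(-5)) = (-2 + 2*(-7)**2)*(38*(-5)) = (-2 + 2*49)*(-190) = (-2 + 98)*(-190) = 96*(-190) = -18240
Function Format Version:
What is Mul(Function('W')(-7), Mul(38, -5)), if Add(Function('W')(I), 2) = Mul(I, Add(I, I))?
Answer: -18240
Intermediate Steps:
Function('W')(I) = Add(-2, Mul(2, Pow(I, 2))) (Function('W')(I) = Add(-2, Mul(I, Add(I, I))) = Add(-2, Mul(I, Mul(2, I))) = Add(-2, Mul(2, Pow(I, 2))))
Mul(Function('W')(-7), Mul(38, -5)) = Mul(Add(-2, Mul(2, Pow(-7, 2))), Mul(38, -5)) = Mul(Add(-2, Mul(2, 49)), -190) = Mul(Add(-2, 98), -190) = Mul(96, -190) = -18240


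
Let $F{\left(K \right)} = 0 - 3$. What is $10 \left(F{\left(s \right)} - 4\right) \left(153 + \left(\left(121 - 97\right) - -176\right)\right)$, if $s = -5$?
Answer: $-24710$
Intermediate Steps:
$F{\left(K \right)} = -3$
$10 \left(F{\left(s \right)} - 4\right) \left(153 + \left(\left(121 - 97\right) - -176\right)\right) = 10 \left(-3 - 4\right) \left(153 + \left(\left(121 - 97\right) - -176\right)\right) = 10 \left(-7\right) \left(153 + \left(24 + 176\right)\right) = - 70 \left(153 + 200\right) = \left(-70\right) 353 = -24710$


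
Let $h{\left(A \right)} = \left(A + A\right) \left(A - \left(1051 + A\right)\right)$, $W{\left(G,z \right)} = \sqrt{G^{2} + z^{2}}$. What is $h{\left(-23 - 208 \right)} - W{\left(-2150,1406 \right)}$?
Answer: $485562 - 2 \sqrt{1649834} \approx 4.8299 \cdot 10^{5}$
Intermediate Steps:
$h{\left(A \right)} = - 2102 A$ ($h{\left(A \right)} = 2 A \left(-1051\right) = - 2102 A$)
$h{\left(-23 - 208 \right)} - W{\left(-2150,1406 \right)} = - 2102 \left(-23 - 208\right) - \sqrt{\left(-2150\right)^{2} + 1406^{2}} = - 2102 \left(-23 - 208\right) - \sqrt{4622500 + 1976836} = \left(-2102\right) \left(-231\right) - \sqrt{6599336} = 485562 - 2 \sqrt{1649834}$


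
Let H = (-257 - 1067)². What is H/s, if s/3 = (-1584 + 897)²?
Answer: 1752976/1415907 ≈ 1.2381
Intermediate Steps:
H = 1752976 (H = (-1324)² = 1752976)
s = 1415907 (s = 3*(-1584 + 897)² = 3*(-687)² = 3*471969 = 1415907)
H/s = 1752976/1415907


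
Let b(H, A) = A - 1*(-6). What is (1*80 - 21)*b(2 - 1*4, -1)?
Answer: 295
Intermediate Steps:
b(H, A) = 6 + A (b(H, A) = A + 6 = 6 + A)
(1*80 - 21)*b(2 - 1*4, -1) = (1*80 - 21)*(6 - 1) = (80 - 21)*5 = 59*5 = 295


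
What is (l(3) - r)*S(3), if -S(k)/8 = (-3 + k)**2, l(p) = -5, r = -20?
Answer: 0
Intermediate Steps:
S(k) = -8*(-3 + k)**2
(l(3) - r)*S(3) = (-5 - 1*(-20))*(-8*(-3 + 3)**2) = (-5 + 20)*(-8*0**2) = 15*(-8*0) = 15*0 = 0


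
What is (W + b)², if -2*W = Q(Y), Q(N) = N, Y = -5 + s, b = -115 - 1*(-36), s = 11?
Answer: 6724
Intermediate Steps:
b = -79 (b = -115 + 36 = -79)
Y = 6 (Y = -5 + 11 = 6)
W = -3 (W = -½*6 = -3)
(W + b)² = (-3 - 79)² = (-82)² = 6724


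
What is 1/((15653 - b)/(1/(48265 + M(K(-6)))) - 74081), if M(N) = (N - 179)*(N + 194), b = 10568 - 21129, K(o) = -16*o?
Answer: 1/634173649 ≈ 1.5769e-9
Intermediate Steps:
b = -10561
M(N) = (-179 + N)*(194 + N)
1/((15653 - b)/(1/(48265 + M(K(-6)))) - 74081) = 1/((15653 - 1*(-10561))/(1/(48265 + (-34726 + (-16*(-6))² + 15*(-16*(-6))))) - 74081) = 1/((15653 + 10561)/(1/(48265 + (-34726 + 96² + 15*96))) - 74081) = 1/(26214/(1/(48265 + (-34726 + 9216 + 1440))) - 74081) = 1/(26214/(1/(48265 - 24070)) - 74081) = 1/(26214/(1/24195) - 74081) = 1/(26214*24195 - 74081) = 1/(634247730 - 74081) = 1/634173649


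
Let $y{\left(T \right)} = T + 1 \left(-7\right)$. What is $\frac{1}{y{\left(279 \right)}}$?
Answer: $\frac{1}{272} \approx 0.0036765$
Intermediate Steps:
$y{\left(T \right)} = -7 + T$ ($y{\left(T \right)} = T - 7 = -7 + T$)
$\frac{1}{y{\left(279 \right)}} = \frac{1}{-7 + 279} = \frac{1}{272}$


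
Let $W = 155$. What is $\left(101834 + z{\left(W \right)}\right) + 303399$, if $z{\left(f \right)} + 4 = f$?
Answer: $405384$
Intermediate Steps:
$z{\left(f \right)} = -4 + f$
$\left(101834 + z{\left(W \right)}\right) + 303399 = \left(101834 + \left(-4 + 155\right)\right) + 303399 = \left(101834 + 151\right) + 303399 = 101985 + 303399 = 405384$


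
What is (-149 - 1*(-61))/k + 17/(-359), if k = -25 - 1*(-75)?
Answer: -16221/8975 ≈ -1.8074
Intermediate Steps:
k = 50 (k = -25 + 75 = 50)
(-149 - 1*(-61))/k + 17/(-359) = (-149 - 1*(-61))/50 + 17/(-359) = (-149 + 61)*(1/50) + 17*(-1/359) = -88*1/50 - 17/359 = -44/25 - 17/359 = -16221/8975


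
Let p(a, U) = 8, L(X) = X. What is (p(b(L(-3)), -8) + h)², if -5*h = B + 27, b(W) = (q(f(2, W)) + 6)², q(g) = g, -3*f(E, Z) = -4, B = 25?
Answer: 144/25 ≈ 5.7600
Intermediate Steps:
f(E, Z) = 4/3 (f(E, Z) = -⅓*(-4) = 4/3)
b(W) = 484/9 (b(W) = (4/3 + 6)² = (22/3)² = 484/9)
h = -52/5 (h = -(25 + 27)/5 = -⅕*52 = -52/5 ≈ -10.400)
(p(b(L(-3)), -8) + h)² = (8 - 52/5)² = (-12/5)² = 144/25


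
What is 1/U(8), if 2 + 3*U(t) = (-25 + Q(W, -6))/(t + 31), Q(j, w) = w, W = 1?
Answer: -117/109 ≈ -1.0734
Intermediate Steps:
U(t) = -⅔ - 31/(3*(31 + t)) (U(t) = -⅔ + ((-25 - 6)/(t + 31))/3 = -⅔ + (-31/(31 + t))/3 = -⅔ - 31/(3*(31 + t)))
1/U(8) = 1/((-93 - 2*8)/(3*(31 + 8))) = 1/((⅓)*(-93 - 16)/39) = 1/((⅓)*(1/39)*(-109)) = 1/(-109/117) = -117/109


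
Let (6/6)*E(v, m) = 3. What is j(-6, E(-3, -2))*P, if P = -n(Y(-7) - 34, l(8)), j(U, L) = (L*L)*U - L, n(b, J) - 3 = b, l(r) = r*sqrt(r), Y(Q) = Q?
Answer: -2166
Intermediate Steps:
E(v, m) = 3
l(r) = r**(3/2)
n(b, J) = 3 + b
j(U, L) = -L + U*L**2 (j(U, L) = L**2*U - L = U*L**2 - L = -L + U*L**2)
P = 38 (P = -(3 + (-7 - 34)) = -(3 - 41) = -1*(-38) = 38)
j(-6, E(-3, -2))*P = (3*(-1 + 3*(-6)))*38 = (3*(-1 - 18))*38 = (3*(-19))*38 = -57*38 = -2166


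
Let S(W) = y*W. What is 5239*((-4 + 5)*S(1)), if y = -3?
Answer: -15717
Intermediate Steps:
S(W) = -3*W
5239*((-4 + 5)*S(1)) = 5239*((-4 + 5)*(-3*1)) = 5239*(1*(-3)) = 5239*(-3) = -15717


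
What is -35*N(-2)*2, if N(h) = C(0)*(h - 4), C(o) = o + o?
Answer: 0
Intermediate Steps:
C(o) = 2*o
N(h) = 0 (N(h) = (2*0)*(h - 4) = 0*(-4 + h) = 0)
-35*N(-2)*2 = -35*0*2 = 0*2 = 0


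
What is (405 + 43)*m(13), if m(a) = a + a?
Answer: 11648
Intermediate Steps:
m(a) = 2*a
(405 + 43)*m(13) = (405 + 43)*(2*13) = 448*26 = 11648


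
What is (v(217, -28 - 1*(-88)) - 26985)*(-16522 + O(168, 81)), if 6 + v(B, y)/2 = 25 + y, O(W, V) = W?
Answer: 438728758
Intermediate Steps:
v(B, y) = 38 + 2*y (v(B, y) = -12 + 2*(25 + y) = -12 + (50 + 2*y) = 38 + 2*y)
(v(217, -28 - 1*(-88)) - 26985)*(-16522 + O(168, 81)) = ((38 + 2*(-28 - 1*(-88))) - 26985)*(-16522 + 168) = ((38 + 2*(-28 + 88)) - 26985)*(-16354) = ((38 + 2*60) - 26985)*(-16354) = ((38 + 120) - 26985)*(-16354) = (158 - 26985)*(-16354) = -26827*(-16354) = 438728758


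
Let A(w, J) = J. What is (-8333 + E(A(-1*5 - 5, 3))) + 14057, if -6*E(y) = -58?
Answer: 17201/3 ≈ 5733.7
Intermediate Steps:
E(y) = 29/3 (E(y) = -⅙*(-58) = 29/3)
(-8333 + E(A(-1*5 - 5, 3))) + 14057 = (-8333 + 29/3) + 14057 = -24970/3 + 14057 = 17201/3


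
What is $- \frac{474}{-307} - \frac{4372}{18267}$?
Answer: $\frac{7316354}{5607969} \approx 1.3046$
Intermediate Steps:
$- \frac{474}{-307} - \frac{4372}{18267} = \left(-474\right) \left(- \frac{1}{307}\right) - \frac{4372}{18267} = \frac{474}{307} - \frac{4372}{18267} = \frac{7316354}{5607969}$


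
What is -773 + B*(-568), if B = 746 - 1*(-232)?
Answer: -556277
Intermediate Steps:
B = 978 (B = 746 + 232 = 978)
-773 + B*(-568) = -773 + 978*(-568) = -773 - 555504 = -556277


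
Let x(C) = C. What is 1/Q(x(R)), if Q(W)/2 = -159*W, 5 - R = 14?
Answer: 1/2862 ≈ 0.00034941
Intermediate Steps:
R = -9 (R = 5 - 1*14 = 5 - 14 = -9)
Q(W) = -318*W (Q(W) = 2*(-159*W) = -318*W)
1/Q(x(R)) = 1/(-318*(-9)) = 1/2862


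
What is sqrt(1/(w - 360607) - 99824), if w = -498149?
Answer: I*sqrt(18404098366443105)/429378 ≈ 315.95*I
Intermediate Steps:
sqrt(1/(w - 360607) - 99824) = sqrt(1/(-498149 - 360607) - 99824) = sqrt(1/(-858756) - 99824) = sqrt(-1/858756 - 99824) = sqrt(-85724458945/858756) = I*sqrt(18404098366443105)/429378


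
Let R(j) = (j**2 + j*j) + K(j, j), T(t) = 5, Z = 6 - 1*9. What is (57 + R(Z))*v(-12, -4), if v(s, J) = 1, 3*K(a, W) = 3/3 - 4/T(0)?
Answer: 1126/15 ≈ 75.067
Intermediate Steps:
Z = -3 (Z = 6 - 9 = -3)
K(a, W) = 1/15 (K(a, W) = (3/3 - 4/5)/3 = (3*(1/3) - 4*1/5)/3 = (1 - 4/5)/3 = (1/3)*(1/5) = 1/15)
R(j) = 1/15 + 2*j**2 (R(j) = (j**2 + j*j) + 1/15 = (j**2 + j**2) + 1/15 = 2*j**2 + 1/15 = 1/15 + 2*j**2)
(57 + R(Z))*v(-12, -4) = (57 + (1/15 + 2*(-3)**2))*1 = (57 + (1/15 + 2*9))*1 = (57 + (1/15 + 18))*1 = (57 + 271/15)*1 = (1126/15)*1 = 1126/15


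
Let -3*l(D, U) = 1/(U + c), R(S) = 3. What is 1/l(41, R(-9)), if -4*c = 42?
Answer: 45/2 ≈ 22.500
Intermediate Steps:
c = -21/2 (c = -¼*42 = -21/2 ≈ -10.500)
l(D, U) = -1/(3*(-21/2 + U)) (l(D, U) = -1/(3*(U - 21/2)) = -1/(3*(-21/2 + U)))
1/l(41, R(-9)) = 1/(-2/(-63 + 6*3)) = 1/(-2/(-63 + 18)) = 1/(-2/(-45)) = 1/(-2*(-1/45)) = 1/(2/45) = 45/2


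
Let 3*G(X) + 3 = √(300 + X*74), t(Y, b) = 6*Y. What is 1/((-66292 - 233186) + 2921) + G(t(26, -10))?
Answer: -296558/296557 + 2*√329 ≈ 35.277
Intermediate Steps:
G(X) = -1 + √(300 + 74*X)/3 (G(X) = -1 + √(300 + X*74)/3 = -1 + √(300 + 74*X)/3)
1/((-66292 - 233186) + 2921) + G(t(26, -10)) = 1/((-66292 - 233186) + 2921) + (-1 + √(300 + 74*(6*26))/3) = 1/(-299478 + 2921) + (-1 + √(300 + 74*156)/3) = 1/(-296557) + (-1 + √(300 + 11544)/3) = -1/296557 + (-1 + √11844/3) = -1/296557 + (-1 + (6*√329)/3) = -1/296557 + (-1 + 2*√329) = -296558/296557 + 2*√329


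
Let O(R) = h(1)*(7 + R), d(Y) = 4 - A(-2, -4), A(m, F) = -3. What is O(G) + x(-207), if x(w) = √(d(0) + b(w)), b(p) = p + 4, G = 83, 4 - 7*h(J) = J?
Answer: 270/7 + 14*I ≈ 38.571 + 14.0*I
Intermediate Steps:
h(J) = 4/7 - J/7
b(p) = 4 + p
d(Y) = 7 (d(Y) = 4 - 1*(-3) = 4 + 3 = 7)
O(R) = 3 + 3*R/7 (O(R) = (4/7 - ⅐*1)*(7 + R) = (4/7 - ⅐)*(7 + R) = 3*(7 + R)/7 = 3 + 3*R/7)
x(w) = √(11 + w) (x(w) = √(7 + (4 + w)) = √(11 + w))
O(G) + x(-207) = (3 + (3/7)*83) + √(11 - 207) = (3 + 249/7) + √(-196) = 270/7 + 14*I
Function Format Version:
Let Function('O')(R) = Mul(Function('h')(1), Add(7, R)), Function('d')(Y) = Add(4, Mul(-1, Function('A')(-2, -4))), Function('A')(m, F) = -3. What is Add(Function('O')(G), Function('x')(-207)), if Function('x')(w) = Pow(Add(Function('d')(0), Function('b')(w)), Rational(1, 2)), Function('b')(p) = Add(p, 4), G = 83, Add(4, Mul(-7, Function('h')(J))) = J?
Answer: Add(Rational(270, 7), Mul(14, I)) ≈ Add(38.571, Mul(14.000, I))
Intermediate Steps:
Function('h')(J) = Add(Rational(4, 7), Mul(Rational(-1, 7), J))
Function('b')(p) = Add(4, p)
Function('d')(Y) = 7 (Function('d')(Y) = Add(4, Mul(-1, -3)) = Add(4, 3) = 7)
Function('O')(R) = Add(3, Mul(Rational(3, 7), R)) (Function('O')(R) = Mul(Add(Rational(4, 7), Mul(Rational(-1, 7), 1)), Add(7, R)) = Mul(Add(Rational(4, 7), Rational(-1, 7)), Add(7, R)) = Mul(Rational(3, 7), Add(7, R)) = Add(3, Mul(Rational(3, 7), R)))
Function('x')(w) = Pow(Add(11, w), Rational(1, 2)) (Function('x')(w) = Pow(Add(7, Add(4, w)), Rational(1, 2)) = Pow(Add(11, w), Rational(1, 2)))
Add(Function('O')(G), Function('x')(-207)) = Add(Add(3, Mul(Rational(3, 7), 83)), Pow(Add(11, -207), Rational(1, 2))) = Add(Add(3, Rational(249, 7)), Pow(-196, Rational(1, 2))) = Add(Rational(270, 7), Mul(14, I))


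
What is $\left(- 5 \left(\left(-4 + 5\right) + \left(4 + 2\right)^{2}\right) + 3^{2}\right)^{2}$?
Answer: $30976$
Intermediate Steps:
$\left(- 5 \left(\left(-4 + 5\right) + \left(4 + 2\right)^{2}\right) + 3^{2}\right)^{2} = \left(- 5 \left(1 + 6^{2}\right) + 9\right)^{2} = \left(- 5 \left(1 + 36\right) + 9\right)^{2} = \left(\left(-5\right) 37 + 9\right)^{2} = \left(-185 + 9\right)^{2} = \left(-176\right)^{2} = 30976$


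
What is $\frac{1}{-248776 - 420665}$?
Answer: $- \frac{1}{669441} \approx -1.4938 \cdot 10^{-6}$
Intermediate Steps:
$\frac{1}{-248776 - 420665} = \frac{1}{-669441} = - \frac{1}{669441}$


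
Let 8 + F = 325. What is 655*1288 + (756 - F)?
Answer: 844079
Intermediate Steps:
F = 317 (F = -8 + 325 = 317)
655*1288 + (756 - F) = 655*1288 + (756 - 1*317) = 843640 + (756 - 317) = 843640 + 439 = 844079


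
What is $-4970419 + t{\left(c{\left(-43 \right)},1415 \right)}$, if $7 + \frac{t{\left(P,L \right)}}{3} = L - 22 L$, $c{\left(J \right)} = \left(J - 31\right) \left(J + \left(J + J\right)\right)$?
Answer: $-5059585$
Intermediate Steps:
$c{\left(J \right)} = 3 J \left(-31 + J\right)$ ($c{\left(J \right)} = \left(-31 + J\right) \left(J + 2 J\right) = \left(-31 + J\right) 3 J = 3 J \left(-31 + J\right)$)
$t{\left(P,L \right)} = -21 - 63 L$ ($t{\left(P,L \right)} = -21 + 3 \left(L - 22 L\right) = -21 + 3 \left(- 21 L\right) = -21 - 63 L$)
$-4970419 + t{\left(c{\left(-43 \right)},1415 \right)} = -4970419 - 89166 = -5059585$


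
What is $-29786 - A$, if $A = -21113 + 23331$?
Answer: $-32004$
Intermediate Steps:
$A = 2218$
$-29786 - A = -29786 - 2218 = -32004$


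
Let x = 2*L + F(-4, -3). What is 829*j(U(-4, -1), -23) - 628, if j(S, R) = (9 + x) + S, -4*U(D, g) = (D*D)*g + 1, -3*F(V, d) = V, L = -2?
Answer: 92773/12 ≈ 7731.1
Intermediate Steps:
F(V, d) = -V/3
x = -8/3 (x = 2*(-2) - 1/3*(-4) = -4 + 4/3 = -8/3 ≈ -2.6667)
U(D, g) = -1/4 - g*D**2/4 (U(D, g) = -((D*D)*g + 1)/4 = -(D**2*g + 1)/4 = -(g*D**2 + 1)/4 = -(1 + g*D**2)/4 = -1/4 - g*D**2/4)
j(S, R) = 19/3 + S (j(S, R) = (9 - 8/3) + S = 19/3 + S)
829*j(U(-4, -1), -23) - 628 = 829*(19/3 + (-1/4 - 1/4*(-1)*(-4)**2)) - 628 = 829*(19/3 + (-1/4 - 1/4*(-1)*16)) - 628 = 829*(19/3 + (-1/4 + 4)) - 628 = 829*(19/3 + 15/4) - 628 = 829*(121/12) - 628 = 100309/12 - 628 = 92773/12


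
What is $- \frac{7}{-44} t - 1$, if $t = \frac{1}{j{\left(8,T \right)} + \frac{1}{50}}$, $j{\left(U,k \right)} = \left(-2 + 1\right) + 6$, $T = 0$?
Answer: $- \frac{5347}{5522} \approx -0.96831$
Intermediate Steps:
$j{\left(U,k \right)} = 5$ ($j{\left(U,k \right)} = -1 + 6 = 5$)
$t = \frac{50}{251}$ ($t = \frac{1}{5 + \frac{1}{50}} = \frac{1}{\frac{251}{50}} = \frac{50}{251} \approx 0.1992$)
$- \frac{7}{-44} t - 1 = - \frac{7}{-44} \cdot \frac{50}{251} - 1 = \left(-7\right) \left(- \frac{1}{44}\right) \frac{50}{251} - 1 = \frac{7}{44} \cdot \frac{50}{251} - 1 = \frac{175}{5522} - 1 = - \frac{5347}{5522}$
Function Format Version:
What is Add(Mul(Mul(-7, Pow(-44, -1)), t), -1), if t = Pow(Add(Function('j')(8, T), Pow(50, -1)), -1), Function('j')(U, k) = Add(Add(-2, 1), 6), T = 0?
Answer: Rational(-5347, 5522) ≈ -0.96831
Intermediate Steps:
Function('j')(U, k) = 5 (Function('j')(U, k) = Add(-1, 6) = 5)
t = Rational(50, 251) (t = Pow(Add(5, Pow(50, -1)), -1) = Pow(Add(5, Rational(1, 50)), -1) = Pow(Rational(251, 50), -1) = Rational(50, 251) ≈ 0.19920)
Add(Mul(Mul(-7, Pow(-44, -1)), t), -1) = Add(Mul(Mul(-7, Pow(-44, -1)), Rational(50, 251)), -1) = Add(Mul(Mul(-7, Rational(-1, 44)), Rational(50, 251)), -1) = Add(Mul(Rational(7, 44), Rational(50, 251)), -1) = Add(Rational(175, 5522), -1) = Rational(-5347, 5522)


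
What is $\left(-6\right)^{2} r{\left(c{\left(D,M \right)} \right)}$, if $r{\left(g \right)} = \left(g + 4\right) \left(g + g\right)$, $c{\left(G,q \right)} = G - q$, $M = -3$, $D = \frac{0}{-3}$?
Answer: $1512$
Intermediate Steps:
$D = 0$ ($D = 0 \left(- \frac{1}{3}\right) = 0$)
$r{\left(g \right)} = 2 g \left(4 + g\right)$ ($r{\left(g \right)} = \left(4 + g\right) 2 g = 2 g \left(4 + g\right)$)
$\left(-6\right)^{2} r{\left(c{\left(D,M \right)} \right)} = \left(-6\right)^{2} \cdot 2 \left(0 - -3\right) \left(4 + \left(0 - -3\right)\right) = 36 \cdot 2 \left(0 + 3\right) \left(4 + \left(0 + 3\right)\right) = 36 \cdot 2 \cdot 3 \left(4 + 3\right) = 36 \cdot 2 \cdot 3 \cdot 7 = 36 \cdot 42 = 1512$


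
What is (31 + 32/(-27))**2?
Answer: 648025/729 ≈ 888.92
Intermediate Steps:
(31 + 32/(-27))**2 = (31 + 32*(-1/27))**2 = (31 - 32/27)**2 = (805/27)**2 = 648025/729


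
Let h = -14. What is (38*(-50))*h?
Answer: 26600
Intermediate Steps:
(38*(-50))*h = (38*(-50))*(-14) = -1900*(-14) = 26600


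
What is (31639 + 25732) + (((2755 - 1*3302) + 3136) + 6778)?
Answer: 66738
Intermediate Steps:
(31639 + 25732) + (((2755 - 1*3302) + 3136) + 6778) = 57371 + (((2755 - 3302) + 3136) + 6778) = 57371 + ((-547 + 3136) + 6778) = 57371 + (2589 + 6778) = 57371 + 9367 = 66738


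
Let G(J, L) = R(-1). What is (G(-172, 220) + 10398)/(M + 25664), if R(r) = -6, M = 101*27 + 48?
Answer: 10392/28439 ≈ 0.36541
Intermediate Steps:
M = 2775 (M = 2727 + 48 = 2775)
G(J, L) = -6
(G(-172, 220) + 10398)/(M + 25664) = (-6 + 10398)/(2775 + 25664) = 10392/28439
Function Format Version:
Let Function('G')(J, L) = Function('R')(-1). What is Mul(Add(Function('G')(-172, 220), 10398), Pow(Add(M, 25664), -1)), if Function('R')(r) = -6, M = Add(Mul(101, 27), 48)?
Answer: Rational(10392, 28439) ≈ 0.36541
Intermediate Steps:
M = 2775 (M = Add(2727, 48) = 2775)
Function('G')(J, L) = -6
Mul(Add(Function('G')(-172, 220), 10398), Pow(Add(M, 25664), -1)) = Mul(Add(-6, 10398), Pow(Add(2775, 25664), -1)) = Mul(10392, Pow(28439, -1)) = Mul(10392, Rational(1, 28439)) = Rational(10392, 28439)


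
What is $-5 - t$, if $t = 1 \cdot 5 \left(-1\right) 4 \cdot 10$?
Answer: $195$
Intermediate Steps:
$t = -200$ ($t = 5 \left(-1\right) 4 \cdot 10 = \left(-5\right) 4 \cdot 10 = \left(-20\right) 10 = -200$)
$-5 - t = -5 - -200 = -5 + 200 = 195$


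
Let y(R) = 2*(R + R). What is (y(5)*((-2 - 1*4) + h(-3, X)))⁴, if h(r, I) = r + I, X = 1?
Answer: 655360000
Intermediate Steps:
y(R) = 4*R (y(R) = 2*(2*R) = 4*R)
h(r, I) = I + r
(y(5)*((-2 - 1*4) + h(-3, X)))⁴ = ((4*5)*((-2 - 1*4) + (1 - 3)))⁴ = (20*((-2 - 4) - 2))⁴ = (20*(-6 - 2))⁴ = (20*(-8))⁴ = (-160)⁴ = 655360000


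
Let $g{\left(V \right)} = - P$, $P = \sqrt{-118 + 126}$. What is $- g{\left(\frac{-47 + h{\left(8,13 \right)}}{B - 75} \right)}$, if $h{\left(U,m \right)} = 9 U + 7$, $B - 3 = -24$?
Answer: $2 \sqrt{2} \approx 2.8284$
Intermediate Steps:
$B = -21$ ($B = 3 - 24 = -21$)
$P = 2 \sqrt{2}$ ($P = \sqrt{8} = 2 \sqrt{2} \approx 2.8284$)
$h{\left(U,m \right)} = 7 + 9 U$
$g{\left(V \right)} = - 2 \sqrt{2}$
$- g{\left(\frac{-47 + h{\left(8,13 \right)}}{B - 75} \right)} = - \left(-2\right) \sqrt{2} = 2 \sqrt{2}$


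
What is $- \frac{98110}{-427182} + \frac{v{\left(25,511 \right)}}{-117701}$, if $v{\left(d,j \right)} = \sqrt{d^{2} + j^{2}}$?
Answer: $\frac{49055}{213591} - \frac{\sqrt{261746}}{117701} \approx 0.22532$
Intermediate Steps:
$- \frac{98110}{-427182} + \frac{v{\left(25,511 \right)}}{-117701} = - \frac{98110}{-427182} + \frac{\sqrt{25^{2} + 511^{2}}}{-117701} = \left(-98110\right) \left(- \frac{1}{427182}\right) + \sqrt{625 + 261121} \left(- \frac{1}{117701}\right) = \frac{49055}{213591} + \sqrt{261746} \left(- \frac{1}{117701}\right) = \frac{49055}{213591} - \frac{\sqrt{261746}}{117701}$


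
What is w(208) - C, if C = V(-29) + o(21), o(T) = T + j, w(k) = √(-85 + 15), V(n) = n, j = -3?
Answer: 11 + I*√70 ≈ 11.0 + 8.3666*I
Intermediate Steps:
w(k) = I*√70 (w(k) = √(-70) = I*√70)
o(T) = -3 + T (o(T) = T - 3 = -3 + T)
C = -11 (C = -29 + (-3 + 21) = -29 + 18 = -11)
w(208) - C = I*√70 - 1*(-11) = I*√70 + 11 = 11 + I*√70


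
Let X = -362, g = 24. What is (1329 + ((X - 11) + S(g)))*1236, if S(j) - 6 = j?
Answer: 1218696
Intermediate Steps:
S(j) = 6 + j
(1329 + ((X - 11) + S(g)))*1236 = (1329 + ((-362 - 11) + (6 + 24)))*1236 = (1329 + (-373 + 30))*1236 = (1329 - 343)*1236 = 986*1236 = 1218696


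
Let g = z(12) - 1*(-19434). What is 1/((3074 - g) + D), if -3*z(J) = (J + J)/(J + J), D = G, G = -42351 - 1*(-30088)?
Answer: -3/85868 ≈ -3.4937e-5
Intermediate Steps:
G = -12263 (G = -42351 + 30088 = -12263)
D = -12263
z(J) = -1/3 (z(J) = -(J + J)/(3*(J + J)) = -2*J/(3*(2*J)) = -2*J*1/(2*J)/3 = -1/3*1 = -1/3)
g = 58301/3 (g = -1/3 - 1*(-19434) = -1/3 + 19434 = 58301/3 ≈ 19434.)
1/((3074 - g) + D) = 1/((3074 - 1*58301/3) - 12263) = 1/((3074 - 58301/3) - 12263) = 1/(-49079/3 - 12263) = 1/(-85868/3) = -3/85868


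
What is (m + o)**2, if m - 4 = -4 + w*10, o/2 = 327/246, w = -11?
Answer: 19368801/1681 ≈ 11522.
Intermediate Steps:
o = 109/41 (o = 2*(327/246) = 2*(327*(1/246)) = 2*(109/82) = 109/41 ≈ 2.6585)
m = -110 (m = 4 + (-4 - 11*10) = 4 + (-4 - 110) = 4 - 114 = -110)
(m + o)**2 = (-110 + 109/41)**2 = (-4401/41)**2 = 19368801/1681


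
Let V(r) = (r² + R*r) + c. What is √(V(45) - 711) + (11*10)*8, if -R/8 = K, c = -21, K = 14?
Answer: 880 + I*√3747 ≈ 880.0 + 61.213*I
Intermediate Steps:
R = -112 (R = -8*14 = -112)
V(r) = -21 + r² - 112*r (V(r) = (r² - 112*r) - 21 = -21 + r² - 112*r)
√(V(45) - 711) + (11*10)*8 = √((-21 + 45² - 112*45) - 711) + (11*10)*8 = √((-21 + 2025 - 5040) - 711) + 110*8 = √(-3036 - 711) + 880 = √(-3747) + 880 = I*√3747 + 880 = 880 + I*√3747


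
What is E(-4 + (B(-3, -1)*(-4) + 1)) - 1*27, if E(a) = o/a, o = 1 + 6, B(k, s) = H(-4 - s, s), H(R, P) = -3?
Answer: -236/9 ≈ -26.222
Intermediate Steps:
B(k, s) = -3
o = 7
E(a) = 7/a
E(-4 + (B(-3, -1)*(-4) + 1)) - 1*27 = 7/(-4 + (-3*(-4) + 1)) - 1*27 = 7/(-4 + (12 + 1)) - 27 = 7/(-4 + 13) - 27 = 7/9 - 27 = -236/9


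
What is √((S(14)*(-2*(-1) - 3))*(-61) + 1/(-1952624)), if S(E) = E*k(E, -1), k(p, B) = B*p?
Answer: 27*I*√3908189750095/488156 ≈ 109.34*I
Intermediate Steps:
S(E) = -E² (S(E) = E*(-E) = -E²)
√((S(14)*(-2*(-1) - 3))*(-61) + 1/(-1952624)) = √(((-1*14²)*(-2*(-1) - 3))*(-61) + 1/(-1952624)) = √(((-1*196)*(2 - 3))*(-61) - 1/1952624) = √(-196*(-1)*(-61) - 1/1952624) = √(196*(-61) - 1/1952624) = √(-11956 - 1/1952624) = √(-23345572545/1952624) = 27*I*√3908189750095/488156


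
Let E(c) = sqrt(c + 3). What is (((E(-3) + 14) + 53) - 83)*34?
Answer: -544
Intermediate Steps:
E(c) = sqrt(3 + c)
(((E(-3) + 14) + 53) - 83)*34 = (((sqrt(3 - 3) + 14) + 53) - 83)*34 = (((sqrt(0) + 14) + 53) - 83)*34 = (((0 + 14) + 53) - 83)*34 = ((14 + 53) - 83)*34 = (67 - 83)*34 = -16*34 = -544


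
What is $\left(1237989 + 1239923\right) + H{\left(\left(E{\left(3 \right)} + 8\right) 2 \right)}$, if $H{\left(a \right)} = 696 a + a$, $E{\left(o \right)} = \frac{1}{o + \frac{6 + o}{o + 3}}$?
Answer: $\frac{22404364}{9} \approx 2.4894 \cdot 10^{6}$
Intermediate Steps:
$E{\left(o \right)} = \frac{1}{o + \frac{6 + o}{3 + o}}$
$H{\left(a \right)} = 697 a$
$\left(1237989 + 1239923\right) + H{\left(\left(E{\left(3 \right)} + 8\right) 2 \right)} = \left(1237989 + 1239923\right) + 697 \left(\frac{3 + 3}{6 + 3^{2} + 4 \cdot 3} + 8\right) 2 = 2477912 + 697 \left(\frac{1}{6 + 9 + 12} \cdot 6 + 8\right) 2 = 2477912 + 697 \left(\frac{1}{27} \cdot 6 + 8\right) 2 = 2477912 + 697 \left(\frac{2}{9} + 8\right) 2 = 2477912 + 697 \cdot \frac{74}{9} \cdot 2 = 2477912 + 697 \cdot \frac{148}{9} = 2477912 + \frac{103156}{9} = \frac{22404364}{9}$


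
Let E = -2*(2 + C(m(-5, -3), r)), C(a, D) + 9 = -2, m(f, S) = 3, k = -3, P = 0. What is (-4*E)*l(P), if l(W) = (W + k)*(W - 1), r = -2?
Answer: -216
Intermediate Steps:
C(a, D) = -11 (C(a, D) = -9 - 2 = -11)
l(W) = (-1 + W)*(-3 + W) (l(W) = (W - 3)*(W - 1) = (-3 + W)*(-1 + W) = (-1 + W)*(-3 + W))
E = 18 (E = -2*(2 - 11) = -2*(-9) = 18)
(-4*E)*l(P) = (-4*18)*(3 + 0² - 4*0) = -72*(3 + 0 + 0) = -72*3 = -216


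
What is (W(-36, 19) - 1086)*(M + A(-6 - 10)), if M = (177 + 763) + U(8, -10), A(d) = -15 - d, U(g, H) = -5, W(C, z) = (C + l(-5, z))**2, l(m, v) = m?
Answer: 556920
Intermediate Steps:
W(C, z) = (-5 + C)**2 (W(C, z) = (C - 5)**2 = (-5 + C)**2)
M = 935 (M = (177 + 763) - 5 = 940 - 5 = 935)
(W(-36, 19) - 1086)*(M + A(-6 - 10)) = ((-5 - 36)**2 - 1086)*(935 + (-15 - (-6 - 10))) = ((-41)**2 - 1086)*(935 + (-15 - 1*(-16))) = (1681 - 1086)*(935 + (-15 + 16)) = 595*(935 + 1) = 595*936 = 556920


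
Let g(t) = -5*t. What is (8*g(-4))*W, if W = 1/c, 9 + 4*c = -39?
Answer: -40/3 ≈ -13.333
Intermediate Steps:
c = -12 (c = -9/4 + (¼)*(-39) = -9/4 - 39/4 = -12)
W = -1/12 (W = 1/(-12) = -1/12 ≈ -0.083333)
(8*g(-4))*W = (8*(-5*(-4)))*(-1/12) = (8*20)*(-1/12) = 160*(-1/12) = -40/3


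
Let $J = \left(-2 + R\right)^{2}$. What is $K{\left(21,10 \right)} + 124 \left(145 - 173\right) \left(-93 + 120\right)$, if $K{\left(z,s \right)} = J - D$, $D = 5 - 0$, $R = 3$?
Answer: $-93748$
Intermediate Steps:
$J = 1$ ($J = \left(-2 + 3\right)^{2} = 1^{2} = 1$)
$D = 5$ ($D = 5 + 0 = 5$)
$K{\left(z,s \right)} = -4$ ($K{\left(z,s \right)} = 1 - 5 = -4$)
$K{\left(21,10 \right)} + 124 \left(145 - 173\right) \left(-93 + 120\right) = -4 + 124 \left(145 - 173\right) \left(-93 + 120\right) = -4 + 124 \left(\left(-28\right) 27\right) = -4 + 124 \left(-756\right) = -4 - 93744 = -93748$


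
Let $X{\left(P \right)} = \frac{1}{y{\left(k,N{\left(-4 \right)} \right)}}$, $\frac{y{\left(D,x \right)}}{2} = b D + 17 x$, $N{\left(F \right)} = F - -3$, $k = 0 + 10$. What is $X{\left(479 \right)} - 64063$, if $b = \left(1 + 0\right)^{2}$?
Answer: $- \frac{896883}{14} \approx -64063.0$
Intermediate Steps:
$b = 1$ ($b = 1^{2} = 1$)
$k = 10$
$N{\left(F \right)} = 3 + F$ ($N{\left(F \right)} = F + 3 = 3 + F$)
$y{\left(D,x \right)} = 2 D + 34 x$ ($y{\left(D,x \right)} = 2 \left(1 D + 17 x\right) = 2 \left(D + 17 x\right) = 2 D + 34 x$)
$X{\left(P \right)} = - \frac{1}{14}$ ($X{\left(P \right)} = \frac{1}{2 \cdot 10 + 34 \left(3 - 4\right)} = \frac{1}{20 + 34 \left(-1\right)} = \frac{1}{20 - 34} = \frac{1}{-14} = - \frac{1}{14}$)
$X{\left(479 \right)} - 64063 = - \frac{1}{14} - 64063 = - \frac{896883}{14}$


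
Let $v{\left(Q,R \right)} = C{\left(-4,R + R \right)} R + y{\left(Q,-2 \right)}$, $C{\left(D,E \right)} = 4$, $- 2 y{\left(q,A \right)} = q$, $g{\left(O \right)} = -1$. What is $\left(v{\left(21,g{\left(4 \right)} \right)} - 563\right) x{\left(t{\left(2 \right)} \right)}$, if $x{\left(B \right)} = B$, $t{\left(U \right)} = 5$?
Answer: $- \frac{5775}{2} \approx -2887.5$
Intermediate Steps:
$y{\left(q,A \right)} = - \frac{q}{2}$
$v{\left(Q,R \right)} = 4 R - \frac{Q}{2}$
$\left(v{\left(21,g{\left(4 \right)} \right)} - 563\right) x{\left(t{\left(2 \right)} \right)} = \left(\left(4 \left(-1\right) - \frac{21}{2}\right) - 563\right) 5 = \left(\left(-4 - \frac{21}{2}\right) - 563\right) 5 = \left(- \frac{29}{2} - 563\right) 5 = \left(- \frac{1155}{2}\right) 5 = - \frac{5775}{2}$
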